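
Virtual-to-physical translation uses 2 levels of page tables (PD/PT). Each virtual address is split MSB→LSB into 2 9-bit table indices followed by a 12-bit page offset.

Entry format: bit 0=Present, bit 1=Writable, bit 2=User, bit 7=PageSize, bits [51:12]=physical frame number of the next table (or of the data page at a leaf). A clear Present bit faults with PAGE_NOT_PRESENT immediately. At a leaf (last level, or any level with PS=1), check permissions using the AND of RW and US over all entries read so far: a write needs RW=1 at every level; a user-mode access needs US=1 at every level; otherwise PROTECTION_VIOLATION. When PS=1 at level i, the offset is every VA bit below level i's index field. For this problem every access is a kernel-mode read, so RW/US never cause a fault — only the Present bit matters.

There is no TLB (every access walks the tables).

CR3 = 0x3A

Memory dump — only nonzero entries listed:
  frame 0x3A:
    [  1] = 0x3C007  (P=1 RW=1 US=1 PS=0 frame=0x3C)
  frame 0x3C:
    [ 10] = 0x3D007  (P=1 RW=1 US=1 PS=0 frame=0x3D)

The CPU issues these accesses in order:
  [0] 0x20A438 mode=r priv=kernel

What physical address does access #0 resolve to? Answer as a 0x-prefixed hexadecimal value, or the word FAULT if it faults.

Per-access translation:
#0 VA=0x20A438 (r,kernel):
  L0: frame=0x3A idx=1 entry=0x3C007 [P=1 RW=1 US=1 PS=0]
  L1: frame=0x3C idx=10 entry=0x3D007 [P=1 RW=1 US=1 PS=0]
  ⇒ phys 0x3D438  [2 reads]

Access #0 PA: 0x3D438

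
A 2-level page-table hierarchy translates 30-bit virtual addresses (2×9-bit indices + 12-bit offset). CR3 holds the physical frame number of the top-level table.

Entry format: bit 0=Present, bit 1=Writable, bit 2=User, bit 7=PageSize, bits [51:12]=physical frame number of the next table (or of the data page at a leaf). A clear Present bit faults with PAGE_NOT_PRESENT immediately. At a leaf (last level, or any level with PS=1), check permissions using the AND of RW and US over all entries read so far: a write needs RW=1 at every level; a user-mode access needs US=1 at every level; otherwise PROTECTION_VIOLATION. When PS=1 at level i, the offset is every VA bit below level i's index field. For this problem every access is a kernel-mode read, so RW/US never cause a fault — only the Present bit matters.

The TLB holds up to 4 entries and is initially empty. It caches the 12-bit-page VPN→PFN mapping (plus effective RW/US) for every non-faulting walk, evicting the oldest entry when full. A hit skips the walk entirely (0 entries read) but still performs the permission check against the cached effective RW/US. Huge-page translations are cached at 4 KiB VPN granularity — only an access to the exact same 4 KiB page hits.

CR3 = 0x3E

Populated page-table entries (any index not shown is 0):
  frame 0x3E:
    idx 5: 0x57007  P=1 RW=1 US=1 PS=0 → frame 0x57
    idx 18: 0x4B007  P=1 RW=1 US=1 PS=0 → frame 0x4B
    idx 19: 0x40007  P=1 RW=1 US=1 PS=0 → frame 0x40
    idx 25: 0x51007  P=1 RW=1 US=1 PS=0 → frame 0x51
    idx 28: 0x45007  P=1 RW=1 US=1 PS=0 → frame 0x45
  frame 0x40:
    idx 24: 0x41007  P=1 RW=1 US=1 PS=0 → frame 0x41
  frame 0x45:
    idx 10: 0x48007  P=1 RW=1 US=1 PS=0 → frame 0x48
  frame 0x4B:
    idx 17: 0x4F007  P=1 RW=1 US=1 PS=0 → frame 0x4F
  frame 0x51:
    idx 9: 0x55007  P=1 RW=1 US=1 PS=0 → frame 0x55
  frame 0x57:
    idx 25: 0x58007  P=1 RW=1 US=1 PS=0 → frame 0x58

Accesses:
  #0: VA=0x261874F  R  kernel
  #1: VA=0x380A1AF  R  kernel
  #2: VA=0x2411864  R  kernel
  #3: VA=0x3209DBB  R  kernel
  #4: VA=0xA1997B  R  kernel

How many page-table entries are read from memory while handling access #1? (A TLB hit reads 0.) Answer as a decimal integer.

Per-access translation:
#0 VA=0x261874F (r,kernel):
  [0] read 0x3E idx=19: raw=0x40007 flags P=1 W=1 U=1 S=0
  [1] read 0x40 idx=24: raw=0x41007 flags P=1 W=1 U=1 S=0
  ⇒ phys 0x4174F  [2 reads]
#1 VA=0x380A1AF (r,kernel):
  [0] read 0x3E idx=28: raw=0x45007 flags P=1 W=1 U=1 S=0
  [1] read 0x45 idx=10: raw=0x48007 flags P=1 W=1 U=1 S=0
  ⇒ phys 0x481AF  [2 reads]
#2 VA=0x2411864 (r,kernel):
  [0] read 0x3E idx=18: raw=0x4B007 flags P=1 W=1 U=1 S=0
  [1] read 0x4B idx=17: raw=0x4F007 flags P=1 W=1 U=1 S=0
  ⇒ phys 0x4F864  [2 reads]
#3 VA=0x3209DBB (r,kernel):
  [0] read 0x3E idx=25: raw=0x51007 flags P=1 W=1 U=1 S=0
  [1] read 0x51 idx=9: raw=0x55007 flags P=1 W=1 U=1 S=0
  ⇒ phys 0x55DBB  [2 reads]
#4 VA=0xA1997B (r,kernel):
  [0] read 0x3E idx=5: raw=0x57007 flags P=1 W=1 U=1 S=0
  [1] read 0x57 idx=25: raw=0x58007 flags P=1 W=1 U=1 S=0
  ⇒ phys 0x5897B  [2 reads]

Entries read for #1: 2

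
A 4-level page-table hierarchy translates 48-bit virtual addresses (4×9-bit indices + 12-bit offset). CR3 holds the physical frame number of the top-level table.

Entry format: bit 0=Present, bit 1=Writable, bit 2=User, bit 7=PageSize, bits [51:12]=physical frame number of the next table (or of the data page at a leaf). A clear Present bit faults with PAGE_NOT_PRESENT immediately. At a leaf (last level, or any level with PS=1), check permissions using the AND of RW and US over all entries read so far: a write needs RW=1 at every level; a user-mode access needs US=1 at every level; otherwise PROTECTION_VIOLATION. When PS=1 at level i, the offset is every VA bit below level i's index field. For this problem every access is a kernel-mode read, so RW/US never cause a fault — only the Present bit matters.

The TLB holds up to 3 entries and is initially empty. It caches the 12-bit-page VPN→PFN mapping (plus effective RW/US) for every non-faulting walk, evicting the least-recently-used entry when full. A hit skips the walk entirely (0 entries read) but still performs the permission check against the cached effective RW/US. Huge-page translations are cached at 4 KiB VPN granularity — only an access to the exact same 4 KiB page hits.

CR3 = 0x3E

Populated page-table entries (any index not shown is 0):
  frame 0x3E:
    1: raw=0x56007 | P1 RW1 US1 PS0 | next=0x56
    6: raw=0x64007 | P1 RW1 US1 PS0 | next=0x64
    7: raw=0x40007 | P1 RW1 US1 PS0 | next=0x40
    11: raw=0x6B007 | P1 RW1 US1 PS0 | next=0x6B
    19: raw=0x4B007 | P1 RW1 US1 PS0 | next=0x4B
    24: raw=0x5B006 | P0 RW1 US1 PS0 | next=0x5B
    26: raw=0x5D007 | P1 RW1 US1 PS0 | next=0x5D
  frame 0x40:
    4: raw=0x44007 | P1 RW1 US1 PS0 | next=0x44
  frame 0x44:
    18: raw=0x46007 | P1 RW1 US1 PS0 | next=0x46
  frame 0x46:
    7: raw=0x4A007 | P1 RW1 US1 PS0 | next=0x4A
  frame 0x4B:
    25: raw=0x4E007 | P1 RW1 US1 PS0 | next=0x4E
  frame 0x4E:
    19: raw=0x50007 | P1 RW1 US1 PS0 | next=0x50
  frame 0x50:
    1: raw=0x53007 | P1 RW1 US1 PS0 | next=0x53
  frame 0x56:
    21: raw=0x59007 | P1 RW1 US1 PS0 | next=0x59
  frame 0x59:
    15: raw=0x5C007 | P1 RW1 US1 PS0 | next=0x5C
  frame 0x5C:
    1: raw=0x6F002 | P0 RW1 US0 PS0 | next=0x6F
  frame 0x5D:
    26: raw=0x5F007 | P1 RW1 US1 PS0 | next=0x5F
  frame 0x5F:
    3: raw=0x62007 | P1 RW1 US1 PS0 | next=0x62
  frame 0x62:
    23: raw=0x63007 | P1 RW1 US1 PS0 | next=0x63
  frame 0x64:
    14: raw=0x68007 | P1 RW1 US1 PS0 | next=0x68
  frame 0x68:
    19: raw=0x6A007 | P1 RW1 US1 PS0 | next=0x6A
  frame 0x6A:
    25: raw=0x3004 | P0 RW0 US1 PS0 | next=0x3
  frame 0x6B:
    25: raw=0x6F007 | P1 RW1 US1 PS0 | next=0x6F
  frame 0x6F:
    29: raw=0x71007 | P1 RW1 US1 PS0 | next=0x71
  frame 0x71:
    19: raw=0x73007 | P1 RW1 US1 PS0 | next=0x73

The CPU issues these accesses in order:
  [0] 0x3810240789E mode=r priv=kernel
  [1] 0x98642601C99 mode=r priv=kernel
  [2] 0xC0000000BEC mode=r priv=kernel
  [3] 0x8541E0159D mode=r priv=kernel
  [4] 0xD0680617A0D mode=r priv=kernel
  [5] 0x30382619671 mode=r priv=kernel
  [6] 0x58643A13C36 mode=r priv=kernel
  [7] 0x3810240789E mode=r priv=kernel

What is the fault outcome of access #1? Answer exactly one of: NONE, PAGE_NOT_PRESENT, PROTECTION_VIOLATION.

Walk each access:
#0 VA=0x3810240789E (r,kernel):
  [0] read 0x3E idx=7: raw=0x40007 flags P=1 W=1 U=1 S=0
  [1] read 0x40 idx=4: raw=0x44007 flags P=1 W=1 U=1 S=0
  [2] read 0x44 idx=18: raw=0x46007 flags P=1 W=1 U=1 S=0
  [3] read 0x46 idx=7: raw=0x4A007 flags P=1 W=1 U=1 S=0
  → PA=0x4A89E  (4 entries read)
#1 VA=0x98642601C99 (r,kernel):
  [0] read 0x3E idx=19: raw=0x4B007 flags P=1 W=1 U=1 S=0
  [1] read 0x4B idx=25: raw=0x4E007 flags P=1 W=1 U=1 S=0
  [2] read 0x4E idx=19: raw=0x50007 flags P=1 W=1 U=1 S=0
  [3] read 0x50 idx=1: raw=0x53007 flags P=1 W=1 U=1 S=0
  → PA=0x53C99  (4 entries read)
#2 VA=0xC0000000BEC (r,kernel):
  [0] read 0x3E idx=24: raw=0x5B006 flags P=0 W=1 U=1 S=0
  ✗ PAGE_NOT_PRESENT  [1 reads]
#3 VA=0x8541E0159D (r,kernel):
  [0] read 0x3E idx=1: raw=0x56007 flags P=1 W=1 U=1 S=0
  [1] read 0x56 idx=21: raw=0x59007 flags P=1 W=1 U=1 S=0
  [2] read 0x59 idx=15: raw=0x5C007 flags P=1 W=1 U=1 S=0
  [3] read 0x5C idx=1: raw=0x6F002 flags P=0 W=1 U=0 S=0
  ✗ PAGE_NOT_PRESENT  [4 reads]
#4 VA=0xD0680617A0D (r,kernel):
  [0] read 0x3E idx=26: raw=0x5D007 flags P=1 W=1 U=1 S=0
  [1] read 0x5D idx=26: raw=0x5F007 flags P=1 W=1 U=1 S=0
  [2] read 0x5F idx=3: raw=0x62007 flags P=1 W=1 U=1 S=0
  [3] read 0x62 idx=23: raw=0x63007 flags P=1 W=1 U=1 S=0
  → PA=0x63A0D  (4 entries read)
#5 VA=0x30382619671 (r,kernel):
  [0] read 0x3E idx=6: raw=0x64007 flags P=1 W=1 U=1 S=0
  [1] read 0x64 idx=14: raw=0x68007 flags P=1 W=1 U=1 S=0
  [2] read 0x68 idx=19: raw=0x6A007 flags P=1 W=1 U=1 S=0
  [3] read 0x6A idx=25: raw=0x3004 flags P=0 W=0 U=1 S=0
  ✗ PAGE_NOT_PRESENT  [4 reads]
#6 VA=0x58643A13C36 (r,kernel):
  [0] read 0x3E idx=11: raw=0x6B007 flags P=1 W=1 U=1 S=0
  [1] read 0x6B idx=25: raw=0x6F007 flags P=1 W=1 U=1 S=0
  [2] read 0x6F idx=29: raw=0x71007 flags P=1 W=1 U=1 S=0
  [3] read 0x71 idx=19: raw=0x73007 flags P=1 W=1 U=1 S=0
  → PA=0x73C36  (4 entries read)
#7 VA=0x3810240789E (r,kernel):
  [0] read 0x3E idx=7: raw=0x40007 flags P=1 W=1 U=1 S=0
  [1] read 0x40 idx=4: raw=0x44007 flags P=1 W=1 U=1 S=0
  [2] read 0x44 idx=18: raw=0x46007 flags P=1 W=1 U=1 S=0
  [3] read 0x46 idx=7: raw=0x4A007 flags P=1 W=1 U=1 S=0
  → PA=0x4A89E  (4 entries read)

Access #1 fault: NONE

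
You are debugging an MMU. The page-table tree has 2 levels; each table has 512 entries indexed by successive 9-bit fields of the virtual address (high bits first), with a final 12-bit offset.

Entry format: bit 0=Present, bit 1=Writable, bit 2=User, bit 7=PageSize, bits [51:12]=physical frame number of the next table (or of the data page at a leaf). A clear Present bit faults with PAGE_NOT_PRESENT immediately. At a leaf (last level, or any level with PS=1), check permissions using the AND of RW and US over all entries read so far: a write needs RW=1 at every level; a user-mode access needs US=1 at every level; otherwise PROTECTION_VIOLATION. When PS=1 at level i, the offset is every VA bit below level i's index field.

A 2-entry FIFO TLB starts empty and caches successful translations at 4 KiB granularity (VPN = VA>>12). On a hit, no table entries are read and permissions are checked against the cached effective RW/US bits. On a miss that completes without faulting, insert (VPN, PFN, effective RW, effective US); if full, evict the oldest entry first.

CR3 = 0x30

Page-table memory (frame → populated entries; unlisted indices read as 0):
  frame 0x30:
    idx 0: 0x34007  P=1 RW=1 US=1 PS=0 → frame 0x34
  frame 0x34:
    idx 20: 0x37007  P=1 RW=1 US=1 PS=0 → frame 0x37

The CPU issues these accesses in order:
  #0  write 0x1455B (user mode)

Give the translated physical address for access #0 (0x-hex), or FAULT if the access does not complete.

Trace:
#0 VA=0x1455B (w,user):
  L0 @0x30[0] → 0x34007  P=1,RW=1,US=1,PS=0
  L1 @0x34[20] → 0x37007  P=1,RW=1,US=1,PS=0
  ✓ 0x3755B  — 2 lookups

Access #0 PA: 0x3755B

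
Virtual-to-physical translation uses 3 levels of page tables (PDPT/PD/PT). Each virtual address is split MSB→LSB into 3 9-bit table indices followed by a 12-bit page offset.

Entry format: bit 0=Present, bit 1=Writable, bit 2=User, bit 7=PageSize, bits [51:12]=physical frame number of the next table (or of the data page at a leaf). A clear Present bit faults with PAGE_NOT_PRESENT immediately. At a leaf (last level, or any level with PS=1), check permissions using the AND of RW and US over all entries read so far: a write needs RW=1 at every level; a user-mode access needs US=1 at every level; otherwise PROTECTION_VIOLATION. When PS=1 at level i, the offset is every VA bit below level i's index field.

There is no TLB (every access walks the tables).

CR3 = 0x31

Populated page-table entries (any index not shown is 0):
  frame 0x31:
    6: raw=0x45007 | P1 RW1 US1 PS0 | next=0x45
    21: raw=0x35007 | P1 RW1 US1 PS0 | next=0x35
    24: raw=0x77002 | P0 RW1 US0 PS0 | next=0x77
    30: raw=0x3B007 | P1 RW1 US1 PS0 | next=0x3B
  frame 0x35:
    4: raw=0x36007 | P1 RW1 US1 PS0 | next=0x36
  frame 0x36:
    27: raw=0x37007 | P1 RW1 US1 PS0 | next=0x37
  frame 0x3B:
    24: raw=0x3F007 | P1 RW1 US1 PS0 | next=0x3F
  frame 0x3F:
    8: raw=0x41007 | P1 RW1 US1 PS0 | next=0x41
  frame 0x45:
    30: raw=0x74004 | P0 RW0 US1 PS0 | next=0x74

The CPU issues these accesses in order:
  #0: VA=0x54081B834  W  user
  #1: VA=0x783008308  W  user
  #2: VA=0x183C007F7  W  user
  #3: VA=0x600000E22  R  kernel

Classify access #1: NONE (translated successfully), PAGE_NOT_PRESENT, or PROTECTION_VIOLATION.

Per-access translation:
#0 VA=0x54081B834 (w,user):
  L0 @0x31[21] → 0x35007  P=1,RW=1,US=1,PS=0
  L1 @0x35[4] → 0x36007  P=1,RW=1,US=1,PS=0
  L2 @0x36[27] → 0x37007  P=1,RW=1,US=1,PS=0
  ⇒ phys 0x37834  [3 reads]
#1 VA=0x783008308 (w,user):
  L0 @0x31[30] → 0x3B007  P=1,RW=1,US=1,PS=0
  L1 @0x3B[24] → 0x3F007  P=1,RW=1,US=1,PS=0
  L2 @0x3F[8] → 0x41007  P=1,RW=1,US=1,PS=0
  ⇒ phys 0x41308  [3 reads]
#2 VA=0x183C007F7 (w,user):
  L0 @0x31[6] → 0x45007  P=1,RW=1,US=1,PS=0
  L1 @0x45[30] → 0x74004  P=0,RW=0,US=1,PS=0
  → PAGE_NOT_PRESENT  (2 entries read)
#3 VA=0x600000E22 (r,kernel):
  L0 @0x31[24] → 0x77002  P=0,RW=1,US=0,PS=0
  → PAGE_NOT_PRESENT  (1 entries read)

Access #1 fault: NONE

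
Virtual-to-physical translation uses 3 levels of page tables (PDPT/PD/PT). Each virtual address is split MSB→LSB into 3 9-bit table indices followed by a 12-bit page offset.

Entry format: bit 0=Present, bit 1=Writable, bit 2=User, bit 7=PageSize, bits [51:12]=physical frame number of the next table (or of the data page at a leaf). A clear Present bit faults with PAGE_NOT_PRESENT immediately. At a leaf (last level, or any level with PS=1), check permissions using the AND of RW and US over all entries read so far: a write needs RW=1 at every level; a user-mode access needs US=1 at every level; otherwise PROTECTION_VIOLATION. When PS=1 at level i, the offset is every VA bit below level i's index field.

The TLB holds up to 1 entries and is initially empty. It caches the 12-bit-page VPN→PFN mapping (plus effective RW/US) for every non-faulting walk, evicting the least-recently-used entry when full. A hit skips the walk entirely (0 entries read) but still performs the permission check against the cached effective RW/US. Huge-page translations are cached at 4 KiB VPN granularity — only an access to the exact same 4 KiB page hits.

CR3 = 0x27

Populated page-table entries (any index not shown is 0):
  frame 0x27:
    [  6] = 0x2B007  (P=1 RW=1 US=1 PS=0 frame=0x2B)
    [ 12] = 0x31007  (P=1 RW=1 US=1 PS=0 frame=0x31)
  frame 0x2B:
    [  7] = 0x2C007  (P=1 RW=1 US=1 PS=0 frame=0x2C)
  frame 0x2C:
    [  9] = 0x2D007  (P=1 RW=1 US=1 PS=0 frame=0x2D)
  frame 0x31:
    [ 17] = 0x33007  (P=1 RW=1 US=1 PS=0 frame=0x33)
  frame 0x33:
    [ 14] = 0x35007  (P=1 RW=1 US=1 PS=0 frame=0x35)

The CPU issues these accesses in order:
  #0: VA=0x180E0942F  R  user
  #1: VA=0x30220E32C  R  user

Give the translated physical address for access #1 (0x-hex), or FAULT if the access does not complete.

Walk each access:
#0 VA=0x180E0942F (r,user):
  lvl0: tbl 0x27, slot 6 ⇒ 0x2B007 (P1/RW1/US1/PS0)
  lvl1: tbl 0x2B, slot 7 ⇒ 0x2C007 (P1/RW1/US1/PS0)
  lvl2: tbl 0x2C, slot 9 ⇒ 0x2D007 (P1/RW1/US1/PS0)
  → PA=0x2D42F  (3 entries read)
#1 VA=0x30220E32C (r,user):
  lvl0: tbl 0x27, slot 12 ⇒ 0x31007 (P1/RW1/US1/PS0)
  lvl1: tbl 0x31, slot 17 ⇒ 0x33007 (P1/RW1/US1/PS0)
  lvl2: tbl 0x33, slot 14 ⇒ 0x35007 (P1/RW1/US1/PS0)
  → PA=0x3532C  (3 entries read)

Access #1 PA: 0x3532C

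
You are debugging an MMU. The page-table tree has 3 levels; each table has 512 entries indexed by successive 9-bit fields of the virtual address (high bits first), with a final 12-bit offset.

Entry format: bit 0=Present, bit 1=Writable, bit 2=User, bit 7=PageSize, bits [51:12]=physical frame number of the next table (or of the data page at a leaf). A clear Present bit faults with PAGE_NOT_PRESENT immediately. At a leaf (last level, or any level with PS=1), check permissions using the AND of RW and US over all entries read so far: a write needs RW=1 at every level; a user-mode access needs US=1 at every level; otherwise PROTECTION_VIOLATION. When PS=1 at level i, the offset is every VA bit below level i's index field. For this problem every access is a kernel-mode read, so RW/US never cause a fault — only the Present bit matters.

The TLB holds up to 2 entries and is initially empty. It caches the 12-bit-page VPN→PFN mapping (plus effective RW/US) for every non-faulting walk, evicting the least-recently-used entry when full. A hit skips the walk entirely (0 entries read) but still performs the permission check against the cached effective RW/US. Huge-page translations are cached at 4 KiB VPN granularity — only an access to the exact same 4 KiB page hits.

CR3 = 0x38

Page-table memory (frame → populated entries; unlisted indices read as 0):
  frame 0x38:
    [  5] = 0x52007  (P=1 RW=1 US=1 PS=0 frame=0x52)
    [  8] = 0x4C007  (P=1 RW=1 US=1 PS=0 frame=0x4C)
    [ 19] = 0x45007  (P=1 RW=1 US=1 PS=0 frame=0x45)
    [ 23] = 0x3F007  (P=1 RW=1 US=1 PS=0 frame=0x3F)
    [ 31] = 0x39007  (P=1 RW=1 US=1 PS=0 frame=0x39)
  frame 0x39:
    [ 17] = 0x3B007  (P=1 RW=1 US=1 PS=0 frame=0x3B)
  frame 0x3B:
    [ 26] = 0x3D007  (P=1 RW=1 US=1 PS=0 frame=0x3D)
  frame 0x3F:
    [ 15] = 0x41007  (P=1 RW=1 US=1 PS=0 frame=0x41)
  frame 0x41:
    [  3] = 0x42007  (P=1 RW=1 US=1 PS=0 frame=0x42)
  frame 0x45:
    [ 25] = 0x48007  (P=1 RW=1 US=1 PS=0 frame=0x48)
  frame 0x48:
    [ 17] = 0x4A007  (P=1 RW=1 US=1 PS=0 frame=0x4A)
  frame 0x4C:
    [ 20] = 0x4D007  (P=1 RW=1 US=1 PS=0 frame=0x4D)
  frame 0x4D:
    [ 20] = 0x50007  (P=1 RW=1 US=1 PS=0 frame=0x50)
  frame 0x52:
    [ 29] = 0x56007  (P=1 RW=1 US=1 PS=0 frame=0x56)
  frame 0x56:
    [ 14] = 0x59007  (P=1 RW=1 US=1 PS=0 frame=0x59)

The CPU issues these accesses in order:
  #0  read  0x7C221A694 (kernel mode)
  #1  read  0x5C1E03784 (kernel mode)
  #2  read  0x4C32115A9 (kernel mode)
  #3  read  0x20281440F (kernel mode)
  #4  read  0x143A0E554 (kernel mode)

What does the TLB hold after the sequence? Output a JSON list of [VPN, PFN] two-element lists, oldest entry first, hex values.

Trace:
#0 VA=0x7C221A694 (r,kernel):
  [0] read 0x38 idx=31: raw=0x39007 flags P=1 W=1 U=1 S=0
  [1] read 0x39 idx=17: raw=0x3B007 flags P=1 W=1 U=1 S=0
  [2] read 0x3B idx=26: raw=0x3D007 flags P=1 W=1 U=1 S=0
  ✓ 0x3D694  — 3 lookups
#1 VA=0x5C1E03784 (r,kernel):
  [0] read 0x38 idx=23: raw=0x3F007 flags P=1 W=1 U=1 S=0
  [1] read 0x3F idx=15: raw=0x41007 flags P=1 W=1 U=1 S=0
  [2] read 0x41 idx=3: raw=0x42007 flags P=1 W=1 U=1 S=0
  ✓ 0x42784  — 3 lookups
#2 VA=0x4C32115A9 (r,kernel):
  [0] read 0x38 idx=19: raw=0x45007 flags P=1 W=1 U=1 S=0
  [1] read 0x45 idx=25: raw=0x48007 flags P=1 W=1 U=1 S=0
  [2] read 0x48 idx=17: raw=0x4A007 flags P=1 W=1 U=1 S=0
  ✓ 0x4A5A9  — 3 lookups
#3 VA=0x20281440F (r,kernel):
  [0] read 0x38 idx=8: raw=0x4C007 flags P=1 W=1 U=1 S=0
  [1] read 0x4C idx=20: raw=0x4D007 flags P=1 W=1 U=1 S=0
  [2] read 0x4D idx=20: raw=0x50007 flags P=1 W=1 U=1 S=0
  ✓ 0x5040F  — 3 lookups
#4 VA=0x143A0E554 (r,kernel):
  [0] read 0x38 idx=5: raw=0x52007 flags P=1 W=1 U=1 S=0
  [1] read 0x52 idx=29: raw=0x56007 flags P=1 W=1 U=1 S=0
  [2] read 0x56 idx=14: raw=0x59007 flags P=1 W=1 U=1 S=0
  ✓ 0x59554  — 3 lookups

TLB: [["0x202814", "0x50"], ["0x143A0E", "0x59"]]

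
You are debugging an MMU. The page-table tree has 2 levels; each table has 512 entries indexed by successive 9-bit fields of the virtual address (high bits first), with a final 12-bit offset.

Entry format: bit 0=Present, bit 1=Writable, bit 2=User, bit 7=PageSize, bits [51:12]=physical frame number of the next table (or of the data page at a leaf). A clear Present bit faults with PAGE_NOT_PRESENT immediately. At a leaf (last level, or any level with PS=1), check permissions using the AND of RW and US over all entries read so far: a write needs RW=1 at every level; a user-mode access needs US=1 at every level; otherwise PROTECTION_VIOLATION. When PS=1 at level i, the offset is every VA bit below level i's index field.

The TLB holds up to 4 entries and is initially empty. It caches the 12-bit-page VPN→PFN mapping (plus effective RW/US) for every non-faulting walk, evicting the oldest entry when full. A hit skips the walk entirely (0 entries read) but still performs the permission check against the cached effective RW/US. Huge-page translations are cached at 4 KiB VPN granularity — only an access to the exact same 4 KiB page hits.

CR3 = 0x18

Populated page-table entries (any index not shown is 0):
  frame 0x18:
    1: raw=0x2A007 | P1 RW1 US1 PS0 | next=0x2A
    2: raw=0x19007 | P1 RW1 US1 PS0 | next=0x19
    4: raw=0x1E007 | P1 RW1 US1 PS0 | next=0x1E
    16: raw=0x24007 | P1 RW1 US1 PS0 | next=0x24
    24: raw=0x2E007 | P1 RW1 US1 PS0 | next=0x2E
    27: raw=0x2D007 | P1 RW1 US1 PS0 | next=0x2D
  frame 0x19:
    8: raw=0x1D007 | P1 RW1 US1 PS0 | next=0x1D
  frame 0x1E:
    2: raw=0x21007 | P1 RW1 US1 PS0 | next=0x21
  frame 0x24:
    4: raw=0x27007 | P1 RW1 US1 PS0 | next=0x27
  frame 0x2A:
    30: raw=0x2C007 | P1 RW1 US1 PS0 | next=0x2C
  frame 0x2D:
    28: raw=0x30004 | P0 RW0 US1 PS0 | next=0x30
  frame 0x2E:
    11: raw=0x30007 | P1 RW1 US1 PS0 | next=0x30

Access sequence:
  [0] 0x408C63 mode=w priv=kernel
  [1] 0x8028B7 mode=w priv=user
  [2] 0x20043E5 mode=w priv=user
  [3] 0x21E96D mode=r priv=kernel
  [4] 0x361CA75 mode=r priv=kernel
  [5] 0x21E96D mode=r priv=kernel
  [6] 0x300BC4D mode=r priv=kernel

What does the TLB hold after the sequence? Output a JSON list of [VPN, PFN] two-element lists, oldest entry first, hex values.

Walk each access:
#0 VA=0x408C63 (w,kernel):
  L0 @0x18[2] → 0x19007  P=1,RW=1,US=1,PS=0
  L1 @0x19[8] → 0x1D007  P=1,RW=1,US=1,PS=0
  ⇒ phys 0x1DC63  [2 reads]
#1 VA=0x8028B7 (w,user):
  L0 @0x18[4] → 0x1E007  P=1,RW=1,US=1,PS=0
  L1 @0x1E[2] → 0x21007  P=1,RW=1,US=1,PS=0
  ⇒ phys 0x218B7  [2 reads]
#2 VA=0x20043E5 (w,user):
  L0 @0x18[16] → 0x24007  P=1,RW=1,US=1,PS=0
  L1 @0x24[4] → 0x27007  P=1,RW=1,US=1,PS=0
  ⇒ phys 0x273E5  [2 reads]
#3 VA=0x21E96D (r,kernel):
  L0 @0x18[1] → 0x2A007  P=1,RW=1,US=1,PS=0
  L1 @0x2A[30] → 0x2C007  P=1,RW=1,US=1,PS=0
  ⇒ phys 0x2C96D  [2 reads]
#4 VA=0x361CA75 (r,kernel):
  L0 @0x18[27] → 0x2D007  P=1,RW=1,US=1,PS=0
  L1 @0x2D[28] → 0x30004  P=0,RW=0,US=1,PS=0
  ✗ PAGE_NOT_PRESENT  [2 reads]
#5 VA=0x21E96D (r,kernel):
  TLB hit vpn=0x21E → PA=0x2C96D
#6 VA=0x300BC4D (r,kernel):
  L0 @0x18[24] → 0x2E007  P=1,RW=1,US=1,PS=0
  L1 @0x2E[11] → 0x30007  P=1,RW=1,US=1,PS=0
  ⇒ phys 0x30C4D  [2 reads]

TLB: [["0x802", "0x21"], ["0x2004", "0x27"], ["0x21E", "0x2C"], ["0x300B", "0x30"]]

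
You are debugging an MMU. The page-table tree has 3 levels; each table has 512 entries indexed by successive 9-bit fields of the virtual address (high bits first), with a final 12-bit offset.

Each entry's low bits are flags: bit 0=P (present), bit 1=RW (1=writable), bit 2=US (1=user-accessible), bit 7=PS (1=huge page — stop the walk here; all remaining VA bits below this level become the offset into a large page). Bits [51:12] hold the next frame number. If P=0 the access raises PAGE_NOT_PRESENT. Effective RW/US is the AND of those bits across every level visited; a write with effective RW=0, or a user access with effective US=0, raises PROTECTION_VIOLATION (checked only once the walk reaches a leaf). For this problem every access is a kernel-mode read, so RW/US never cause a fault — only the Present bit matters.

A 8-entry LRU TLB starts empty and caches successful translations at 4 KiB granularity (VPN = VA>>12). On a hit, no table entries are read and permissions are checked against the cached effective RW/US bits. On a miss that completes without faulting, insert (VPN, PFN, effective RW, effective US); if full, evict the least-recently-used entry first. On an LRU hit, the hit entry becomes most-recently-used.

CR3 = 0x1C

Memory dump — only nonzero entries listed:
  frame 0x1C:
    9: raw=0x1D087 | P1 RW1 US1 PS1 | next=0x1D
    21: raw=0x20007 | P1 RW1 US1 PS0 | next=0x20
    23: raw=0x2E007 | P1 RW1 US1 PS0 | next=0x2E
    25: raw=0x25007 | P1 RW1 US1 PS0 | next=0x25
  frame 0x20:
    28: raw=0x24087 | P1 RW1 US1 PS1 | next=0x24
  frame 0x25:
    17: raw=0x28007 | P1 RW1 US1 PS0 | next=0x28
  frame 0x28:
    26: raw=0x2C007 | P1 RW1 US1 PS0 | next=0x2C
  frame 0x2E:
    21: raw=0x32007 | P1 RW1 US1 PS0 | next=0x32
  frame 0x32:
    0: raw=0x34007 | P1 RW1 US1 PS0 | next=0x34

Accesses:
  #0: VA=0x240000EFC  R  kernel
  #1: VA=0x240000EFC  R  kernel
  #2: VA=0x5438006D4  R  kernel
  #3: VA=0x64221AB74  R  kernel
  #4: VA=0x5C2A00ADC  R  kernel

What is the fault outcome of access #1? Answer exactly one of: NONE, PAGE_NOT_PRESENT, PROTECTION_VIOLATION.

Walk each access:
#0 VA=0x240000EFC (r,kernel):
  [0] read 0x1C idx=9: raw=0x1D087 flags P=1 W=1 U=1 S=1
  ✓ 0x1DEFC (huge @L0)  — 1 lookups
#1 VA=0x240000EFC (r,kernel):
  TLB hit vpn=0x240000 → PA=0x1DEFC
#2 VA=0x5438006D4 (r,kernel):
  [0] read 0x1C idx=21: raw=0x20007 flags P=1 W=1 U=1 S=0
  [1] read 0x20 idx=28: raw=0x24087 flags P=1 W=1 U=1 S=1
  ✓ 0x246D4 (huge @L1)  — 2 lookups
#3 VA=0x64221AB74 (r,kernel):
  [0] read 0x1C idx=25: raw=0x25007 flags P=1 W=1 U=1 S=0
  [1] read 0x25 idx=17: raw=0x28007 flags P=1 W=1 U=1 S=0
  [2] read 0x28 idx=26: raw=0x2C007 flags P=1 W=1 U=1 S=0
  ✓ 0x2CB74  — 3 lookups
#4 VA=0x5C2A00ADC (r,kernel):
  [0] read 0x1C idx=23: raw=0x2E007 flags P=1 W=1 U=1 S=0
  [1] read 0x2E idx=21: raw=0x32007 flags P=1 W=1 U=1 S=0
  [2] read 0x32 idx=0: raw=0x34007 flags P=1 W=1 U=1 S=0
  ✓ 0x34ADC  — 3 lookups

Access #1 fault: NONE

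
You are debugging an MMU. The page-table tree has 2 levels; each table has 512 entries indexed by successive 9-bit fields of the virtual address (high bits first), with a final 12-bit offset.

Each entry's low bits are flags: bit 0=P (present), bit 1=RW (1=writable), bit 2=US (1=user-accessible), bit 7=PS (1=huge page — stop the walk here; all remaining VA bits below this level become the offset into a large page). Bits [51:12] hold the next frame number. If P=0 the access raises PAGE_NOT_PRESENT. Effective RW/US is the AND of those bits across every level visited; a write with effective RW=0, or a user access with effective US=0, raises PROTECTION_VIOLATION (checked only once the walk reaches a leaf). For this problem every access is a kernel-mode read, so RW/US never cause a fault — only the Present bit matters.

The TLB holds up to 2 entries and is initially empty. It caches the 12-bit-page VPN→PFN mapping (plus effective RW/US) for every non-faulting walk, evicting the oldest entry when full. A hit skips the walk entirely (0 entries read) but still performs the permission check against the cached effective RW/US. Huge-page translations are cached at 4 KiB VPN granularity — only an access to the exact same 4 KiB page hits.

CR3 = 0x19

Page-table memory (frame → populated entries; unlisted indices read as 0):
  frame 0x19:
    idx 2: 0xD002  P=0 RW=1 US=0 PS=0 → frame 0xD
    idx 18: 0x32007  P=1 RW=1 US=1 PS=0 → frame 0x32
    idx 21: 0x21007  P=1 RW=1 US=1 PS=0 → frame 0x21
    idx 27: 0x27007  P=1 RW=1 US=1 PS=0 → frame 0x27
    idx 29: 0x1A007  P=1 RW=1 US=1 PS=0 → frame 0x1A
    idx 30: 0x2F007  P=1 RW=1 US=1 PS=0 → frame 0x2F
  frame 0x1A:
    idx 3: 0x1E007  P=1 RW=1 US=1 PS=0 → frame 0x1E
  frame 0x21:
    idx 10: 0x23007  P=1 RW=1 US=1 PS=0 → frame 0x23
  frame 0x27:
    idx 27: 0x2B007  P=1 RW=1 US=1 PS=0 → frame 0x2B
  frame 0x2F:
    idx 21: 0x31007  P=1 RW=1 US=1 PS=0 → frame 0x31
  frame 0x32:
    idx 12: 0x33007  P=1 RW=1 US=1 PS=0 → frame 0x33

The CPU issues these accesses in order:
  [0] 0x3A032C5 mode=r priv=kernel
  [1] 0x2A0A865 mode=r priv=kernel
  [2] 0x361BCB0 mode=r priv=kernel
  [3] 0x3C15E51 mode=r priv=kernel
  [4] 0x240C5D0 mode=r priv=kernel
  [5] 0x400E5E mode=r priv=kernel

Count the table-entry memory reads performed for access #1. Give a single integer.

Trace:
#0 VA=0x3A032C5 (r,kernel):
  L0 @0x19[29] → 0x1A007  P=1,RW=1,US=1,PS=0
  L1 @0x1A[3] → 0x1E007  P=1,RW=1,US=1,PS=0
  ✓ 0x1E2C5  — 2 lookups
#1 VA=0x2A0A865 (r,kernel):
  L0 @0x19[21] → 0x21007  P=1,RW=1,US=1,PS=0
  L1 @0x21[10] → 0x23007  P=1,RW=1,US=1,PS=0
  ✓ 0x23865  — 2 lookups
#2 VA=0x361BCB0 (r,kernel):
  L0 @0x19[27] → 0x27007  P=1,RW=1,US=1,PS=0
  L1 @0x27[27] → 0x2B007  P=1,RW=1,US=1,PS=0
  ✓ 0x2BCB0  — 2 lookups
#3 VA=0x3C15E51 (r,kernel):
  L0 @0x19[30] → 0x2F007  P=1,RW=1,US=1,PS=0
  L1 @0x2F[21] → 0x31007  P=1,RW=1,US=1,PS=0
  ✓ 0x31E51  — 2 lookups
#4 VA=0x240C5D0 (r,kernel):
  L0 @0x19[18] → 0x32007  P=1,RW=1,US=1,PS=0
  L1 @0x32[12] → 0x33007  P=1,RW=1,US=1,PS=0
  ✓ 0x335D0  — 2 lookups
#5 VA=0x400E5E (r,kernel):
  L0 @0x19[2] → 0xD002  P=0,RW=1,US=0,PS=0
  → PAGE_NOT_PRESENT  (1 entries read)

Entries read for #1: 2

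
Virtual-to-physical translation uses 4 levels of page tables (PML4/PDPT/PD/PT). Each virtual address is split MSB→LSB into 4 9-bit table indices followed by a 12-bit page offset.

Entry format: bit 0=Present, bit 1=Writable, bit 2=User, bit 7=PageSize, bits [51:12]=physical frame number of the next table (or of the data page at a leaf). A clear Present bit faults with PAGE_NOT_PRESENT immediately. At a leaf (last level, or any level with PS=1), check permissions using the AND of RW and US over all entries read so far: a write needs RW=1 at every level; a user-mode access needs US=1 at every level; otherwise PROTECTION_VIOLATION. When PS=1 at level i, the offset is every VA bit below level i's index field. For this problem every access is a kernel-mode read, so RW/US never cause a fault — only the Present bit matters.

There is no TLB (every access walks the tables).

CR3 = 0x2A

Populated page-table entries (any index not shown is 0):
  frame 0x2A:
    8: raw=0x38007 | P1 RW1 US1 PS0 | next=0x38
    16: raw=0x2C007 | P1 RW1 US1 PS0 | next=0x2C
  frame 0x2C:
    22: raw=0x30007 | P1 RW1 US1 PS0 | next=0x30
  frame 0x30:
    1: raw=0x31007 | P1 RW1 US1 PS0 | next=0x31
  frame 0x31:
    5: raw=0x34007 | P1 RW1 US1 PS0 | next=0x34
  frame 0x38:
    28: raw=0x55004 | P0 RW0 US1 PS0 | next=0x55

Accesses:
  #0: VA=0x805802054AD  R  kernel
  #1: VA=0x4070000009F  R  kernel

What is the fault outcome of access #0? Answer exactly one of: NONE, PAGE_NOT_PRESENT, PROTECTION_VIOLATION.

Per-access translation:
#0 VA=0x805802054AD (r,kernel):
  L0: frame=0x2A idx=16 entry=0x2C007 [P=1 RW=1 US=1 PS=0]
  L1: frame=0x2C idx=22 entry=0x30007 [P=1 RW=1 US=1 PS=0]
  L2: frame=0x30 idx=1 entry=0x31007 [P=1 RW=1 US=1 PS=0]
  L3: frame=0x31 idx=5 entry=0x34007 [P=1 RW=1 US=1 PS=0]
  ✓ 0x344AD  — 4 lookups
#1 VA=0x4070000009F (r,kernel):
  L0: frame=0x2A idx=8 entry=0x38007 [P=1 RW=1 US=1 PS=0]
  L1: frame=0x38 idx=28 entry=0x55004 [P=0 RW=0 US=1 PS=0]
  → PAGE_NOT_PRESENT  (2 entries read)

Access #0 fault: NONE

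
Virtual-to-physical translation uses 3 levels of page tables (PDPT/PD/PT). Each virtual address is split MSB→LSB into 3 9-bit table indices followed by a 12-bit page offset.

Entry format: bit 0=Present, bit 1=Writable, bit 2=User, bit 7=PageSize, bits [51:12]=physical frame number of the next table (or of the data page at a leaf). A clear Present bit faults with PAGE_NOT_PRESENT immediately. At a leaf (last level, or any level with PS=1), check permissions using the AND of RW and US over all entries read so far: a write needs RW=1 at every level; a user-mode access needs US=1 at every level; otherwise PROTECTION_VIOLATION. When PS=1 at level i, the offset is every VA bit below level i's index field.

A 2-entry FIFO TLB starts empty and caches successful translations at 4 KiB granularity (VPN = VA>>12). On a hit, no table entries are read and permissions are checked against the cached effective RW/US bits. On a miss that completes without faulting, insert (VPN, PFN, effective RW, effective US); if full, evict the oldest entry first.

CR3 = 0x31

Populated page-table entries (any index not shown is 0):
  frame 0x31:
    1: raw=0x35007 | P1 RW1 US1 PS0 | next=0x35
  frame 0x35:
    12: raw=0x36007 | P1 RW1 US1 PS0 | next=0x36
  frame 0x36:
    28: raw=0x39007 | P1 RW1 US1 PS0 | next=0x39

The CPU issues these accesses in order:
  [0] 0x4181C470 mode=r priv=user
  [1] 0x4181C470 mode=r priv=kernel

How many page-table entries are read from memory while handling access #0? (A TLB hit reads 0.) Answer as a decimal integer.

Trace:
#0 VA=0x4181C470 (r,user):
  [0] read 0x31 idx=1: raw=0x35007 flags P=1 W=1 U=1 S=0
  [1] read 0x35 idx=12: raw=0x36007 flags P=1 W=1 U=1 S=0
  [2] read 0x36 idx=28: raw=0x39007 flags P=1 W=1 U=1 S=0
  ⇒ phys 0x39470  [3 reads]
#1 VA=0x4181C470 (r,kernel):
  TLB hit vpn=0x4181C → PA=0x39470

Entries read for #0: 3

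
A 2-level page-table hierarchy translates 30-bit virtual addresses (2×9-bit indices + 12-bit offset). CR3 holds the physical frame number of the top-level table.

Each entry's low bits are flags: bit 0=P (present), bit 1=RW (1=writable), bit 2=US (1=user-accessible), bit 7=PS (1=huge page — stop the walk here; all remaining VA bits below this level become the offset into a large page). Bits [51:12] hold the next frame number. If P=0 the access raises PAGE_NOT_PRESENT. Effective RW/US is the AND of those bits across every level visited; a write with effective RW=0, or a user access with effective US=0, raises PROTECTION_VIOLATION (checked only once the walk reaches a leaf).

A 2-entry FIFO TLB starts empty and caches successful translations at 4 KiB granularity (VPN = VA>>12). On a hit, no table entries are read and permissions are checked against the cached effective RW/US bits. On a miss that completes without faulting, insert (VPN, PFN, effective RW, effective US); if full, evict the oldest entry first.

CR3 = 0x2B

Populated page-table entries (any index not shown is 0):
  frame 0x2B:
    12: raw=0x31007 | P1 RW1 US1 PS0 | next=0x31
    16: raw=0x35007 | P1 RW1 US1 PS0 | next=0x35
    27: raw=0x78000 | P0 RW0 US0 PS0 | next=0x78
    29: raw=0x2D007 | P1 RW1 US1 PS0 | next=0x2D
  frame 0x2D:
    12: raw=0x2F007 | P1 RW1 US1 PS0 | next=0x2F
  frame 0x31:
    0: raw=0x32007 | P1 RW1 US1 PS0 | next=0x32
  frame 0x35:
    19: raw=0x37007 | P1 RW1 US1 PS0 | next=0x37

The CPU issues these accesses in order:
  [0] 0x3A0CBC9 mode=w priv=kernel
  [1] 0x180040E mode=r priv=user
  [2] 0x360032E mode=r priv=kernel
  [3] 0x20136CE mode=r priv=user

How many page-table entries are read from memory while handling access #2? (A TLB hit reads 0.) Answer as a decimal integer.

Per-access translation:
#0 VA=0x3A0CBC9 (w,kernel):
  [0] read 0x2B idx=29: raw=0x2D007 flags P=1 W=1 U=1 S=0
  [1] read 0x2D idx=12: raw=0x2F007 flags P=1 W=1 U=1 S=0
  ⇒ phys 0x2FBC9  [2 reads]
#1 VA=0x180040E (r,user):
  [0] read 0x2B idx=12: raw=0x31007 flags P=1 W=1 U=1 S=0
  [1] read 0x31 idx=0: raw=0x32007 flags P=1 W=1 U=1 S=0
  ⇒ phys 0x3240E  [2 reads]
#2 VA=0x360032E (r,kernel):
  [0] read 0x2B idx=27: raw=0x78000 flags P=0 W=0 U=0 S=0
  ✗ PAGE_NOT_PRESENT  [1 reads]
#3 VA=0x20136CE (r,user):
  [0] read 0x2B idx=16: raw=0x35007 flags P=1 W=1 U=1 S=0
  [1] read 0x35 idx=19: raw=0x37007 flags P=1 W=1 U=1 S=0
  ⇒ phys 0x376CE  [2 reads]

Entries read for #2: 1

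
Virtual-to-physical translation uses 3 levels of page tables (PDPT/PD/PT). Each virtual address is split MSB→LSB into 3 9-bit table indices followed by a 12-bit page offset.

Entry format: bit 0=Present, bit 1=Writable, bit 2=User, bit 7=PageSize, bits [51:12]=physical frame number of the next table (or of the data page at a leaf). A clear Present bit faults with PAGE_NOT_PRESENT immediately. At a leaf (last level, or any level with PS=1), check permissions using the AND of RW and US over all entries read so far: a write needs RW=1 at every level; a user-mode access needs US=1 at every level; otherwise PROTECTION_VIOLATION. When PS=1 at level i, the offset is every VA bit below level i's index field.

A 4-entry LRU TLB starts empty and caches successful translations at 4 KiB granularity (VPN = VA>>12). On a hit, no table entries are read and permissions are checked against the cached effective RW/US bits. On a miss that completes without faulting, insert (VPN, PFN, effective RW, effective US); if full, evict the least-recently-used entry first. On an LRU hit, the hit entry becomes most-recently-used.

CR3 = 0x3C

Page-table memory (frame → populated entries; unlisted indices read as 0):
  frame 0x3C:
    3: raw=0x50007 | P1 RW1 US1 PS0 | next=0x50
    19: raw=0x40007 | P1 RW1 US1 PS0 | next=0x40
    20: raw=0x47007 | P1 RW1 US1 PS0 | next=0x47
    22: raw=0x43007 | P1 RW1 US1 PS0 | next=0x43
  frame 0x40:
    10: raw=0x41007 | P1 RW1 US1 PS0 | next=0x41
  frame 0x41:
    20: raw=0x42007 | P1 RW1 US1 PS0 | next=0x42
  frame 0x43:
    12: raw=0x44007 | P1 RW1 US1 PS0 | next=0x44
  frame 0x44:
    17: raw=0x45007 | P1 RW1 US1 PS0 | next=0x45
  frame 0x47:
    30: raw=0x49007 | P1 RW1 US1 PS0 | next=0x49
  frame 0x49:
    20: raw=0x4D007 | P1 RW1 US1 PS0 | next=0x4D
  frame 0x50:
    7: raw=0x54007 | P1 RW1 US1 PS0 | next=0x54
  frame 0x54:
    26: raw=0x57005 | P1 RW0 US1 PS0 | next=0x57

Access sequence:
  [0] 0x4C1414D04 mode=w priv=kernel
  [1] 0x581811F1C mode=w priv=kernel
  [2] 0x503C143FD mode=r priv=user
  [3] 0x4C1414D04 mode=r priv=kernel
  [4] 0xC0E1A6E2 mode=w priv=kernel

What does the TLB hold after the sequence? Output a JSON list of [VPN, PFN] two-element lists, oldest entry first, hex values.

Walk each access:
#0 VA=0x4C1414D04 (w,kernel):
  L0 @0x3C[19] → 0x40007  P=1,RW=1,US=1,PS=0
  L1 @0x40[10] → 0x41007  P=1,RW=1,US=1,PS=0
  L2 @0x41[20] → 0x42007  P=1,RW=1,US=1,PS=0
  ⇒ phys 0x42D04  [3 reads]
#1 VA=0x581811F1C (w,kernel):
  L0 @0x3C[22] → 0x43007  P=1,RW=1,US=1,PS=0
  L1 @0x43[12] → 0x44007  P=1,RW=1,US=1,PS=0
  L2 @0x44[17] → 0x45007  P=1,RW=1,US=1,PS=0
  ⇒ phys 0x45F1C  [3 reads]
#2 VA=0x503C143FD (r,user):
  L0 @0x3C[20] → 0x47007  P=1,RW=1,US=1,PS=0
  L1 @0x47[30] → 0x49007  P=1,RW=1,US=1,PS=0
  L2 @0x49[20] → 0x4D007  P=1,RW=1,US=1,PS=0
  ⇒ phys 0x4D3FD  [3 reads]
#3 VA=0x4C1414D04 (r,kernel):
  TLB hit vpn=0x4C1414 → PA=0x42D04
#4 VA=0xC0E1A6E2 (w,kernel):
  L0 @0x3C[3] → 0x50007  P=1,RW=1,US=1,PS=0
  L1 @0x50[7] → 0x54007  P=1,RW=1,US=1,PS=0
  L2 @0x54[26] → 0x57005  P=1,RW=0,US=1,PS=0
  ⇒ fault: PROTECTION_VIOLATION  — 3 lookups

TLB: [["0x581811", "0x45"], ["0x503C14", "0x4D"], ["0x4C1414", "0x42"]]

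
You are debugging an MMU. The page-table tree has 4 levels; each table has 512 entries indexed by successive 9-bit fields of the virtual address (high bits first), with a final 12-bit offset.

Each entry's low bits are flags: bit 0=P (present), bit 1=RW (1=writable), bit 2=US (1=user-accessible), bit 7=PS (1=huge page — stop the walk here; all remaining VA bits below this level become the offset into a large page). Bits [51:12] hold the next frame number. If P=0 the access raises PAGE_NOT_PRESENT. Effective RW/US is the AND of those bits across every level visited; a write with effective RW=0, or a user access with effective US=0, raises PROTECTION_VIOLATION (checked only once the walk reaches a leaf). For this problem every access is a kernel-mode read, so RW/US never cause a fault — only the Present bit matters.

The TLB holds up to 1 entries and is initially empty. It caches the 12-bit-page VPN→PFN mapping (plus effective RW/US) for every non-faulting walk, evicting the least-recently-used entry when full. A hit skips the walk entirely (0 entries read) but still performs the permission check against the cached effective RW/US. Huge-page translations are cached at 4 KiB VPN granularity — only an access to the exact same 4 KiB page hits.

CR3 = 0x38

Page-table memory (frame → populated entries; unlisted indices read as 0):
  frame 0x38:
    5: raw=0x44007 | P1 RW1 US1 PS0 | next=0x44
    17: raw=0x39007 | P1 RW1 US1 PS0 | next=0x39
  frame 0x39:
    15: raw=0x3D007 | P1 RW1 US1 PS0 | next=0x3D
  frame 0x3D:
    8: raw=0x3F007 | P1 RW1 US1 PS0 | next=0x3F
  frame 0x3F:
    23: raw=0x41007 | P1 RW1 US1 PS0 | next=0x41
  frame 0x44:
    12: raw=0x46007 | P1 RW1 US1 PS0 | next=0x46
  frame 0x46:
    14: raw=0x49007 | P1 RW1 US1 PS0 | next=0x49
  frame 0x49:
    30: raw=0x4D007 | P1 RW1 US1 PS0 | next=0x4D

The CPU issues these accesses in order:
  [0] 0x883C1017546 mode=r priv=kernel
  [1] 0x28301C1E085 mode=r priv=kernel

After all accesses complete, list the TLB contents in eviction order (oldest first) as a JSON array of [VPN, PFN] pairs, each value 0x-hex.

Per-access translation:
#0 VA=0x883C1017546 (r,kernel):
  L0: frame=0x38 idx=17 entry=0x39007 [P=1 RW=1 US=1 PS=0]
  L1: frame=0x39 idx=15 entry=0x3D007 [P=1 RW=1 US=1 PS=0]
  L2: frame=0x3D idx=8 entry=0x3F007 [P=1 RW=1 US=1 PS=0]
  L3: frame=0x3F idx=23 entry=0x41007 [P=1 RW=1 US=1 PS=0]
  → PA=0x41546  (4 entries read)
#1 VA=0x28301C1E085 (r,kernel):
  L0: frame=0x38 idx=5 entry=0x44007 [P=1 RW=1 US=1 PS=0]
  L1: frame=0x44 idx=12 entry=0x46007 [P=1 RW=1 US=1 PS=0]
  L2: frame=0x46 idx=14 entry=0x49007 [P=1 RW=1 US=1 PS=0]
  L3: frame=0x49 idx=30 entry=0x4D007 [P=1 RW=1 US=1 PS=0]
  → PA=0x4D085  (4 entries read)

TLB: [["0x28301C1E", "0x4D"]]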